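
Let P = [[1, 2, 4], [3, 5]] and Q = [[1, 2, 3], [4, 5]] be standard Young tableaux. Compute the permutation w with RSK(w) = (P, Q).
1 3 5 2 4

Reverse the RSK construction: for i from n down to 1, find the cell of Q containing i, remove the entry at that cell from P, and reverse-bump it up through P; the value ejected from row 1 is w(i).

Step i=5: Q has 5 at row 2, column 2; remove 5 from row 2 of P and reverse-bump: 5 enters row 1 and ejects 4. So w(5) = 4. P is now [[1, 2, 5], [3]].
Step i=4: Q has 4 at row 2, column 1; remove 3 from row 2 of P and reverse-bump: 3 enters row 1 and ejects 2. So w(4) = 2. P is now [[1, 3, 5]].
Step i=3: Q has 3 at row 1, column 3; remove that cell from P, ejecting 5. So w(3) = 5. P is now [[1, 3]].
Step i=2: Q has 2 at row 1, column 2; remove that cell from P, ejecting 3. So w(2) = 3. P is now [[1]].
Step i=1: Q has 1 at row 1, column 1; remove that cell from P, ejecting 1. So w(1) = 1. P is now [].

So w = 1 3 5 2 4.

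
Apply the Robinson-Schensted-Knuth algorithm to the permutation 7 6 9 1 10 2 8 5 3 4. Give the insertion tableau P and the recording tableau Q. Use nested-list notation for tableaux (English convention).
P = [[1, 2, 3, 4], [5, 8, 10], [6, 9], [7]], Q = [[1, 3, 5, 10], [2, 6, 7], [4, 8], [9]]

Insert each entry of the permutation into P by Schensted row insertion, recording in Q the position of each new cell.

Insert 7: appended to row 1. P = [[7]], Q = [[1]].
Insert 6: 6 bumps 7 from row 1; 7 starts row 2. P = [[6], [7]], Q = [[1], [2]].
Insert 9: appended to row 1. P = [[6, 9], [7]], Q = [[1, 3], [2]].
Insert 1: 1 bumps 6 from row 1; 6 bumps 7 from row 2; 7 starts row 3. P = [[1, 9], [6], [7]], Q = [[1, 3], [2], [4]].
Insert 10: appended to row 1. P = [[1, 9, 10], [6], [7]], Q = [[1, 3, 5], [2], [4]].
Insert 2: 2 bumps 9 from row 1; 9 appends to row 2. P = [[1, 2, 10], [6, 9], [7]], Q = [[1, 3, 5], [2, 6], [4]].
Insert 8: 8 bumps 10 from row 1; 10 appends to row 2. P = [[1, 2, 8], [6, 9, 10], [7]], Q = [[1, 3, 5], [2, 6, 7], [4]].
Insert 5: 5 bumps 8 from row 1; 8 bumps 9 from row 2; 9 appends to row 3. P = [[1, 2, 5], [6, 8, 10], [7, 9]], Q = [[1, 3, 5], [2, 6, 7], [4, 8]].
Insert 3: 3 bumps 5 from row 1; 5 bumps 6 from row 2; 6 bumps 7 from row 3; 7 starts row 4. P = [[1, 2, 3], [5, 8, 10], [6, 9], [7]], Q = [[1, 3, 5], [2, 6, 7], [4, 8], [9]].
Insert 4: appended to row 1. P = [[1, 2, 3, 4], [5, 8, 10], [6, 9], [7]], Q = [[1, 3, 5, 10], [2, 6, 7], [4, 8], [9]].

So P = [[1, 2, 3, 4], [5, 8, 10], [6, 9], [7]], Q = [[1, 3, 5, 10], [2, 6, 7], [4, 8], [9]].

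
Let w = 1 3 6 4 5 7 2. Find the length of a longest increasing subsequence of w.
5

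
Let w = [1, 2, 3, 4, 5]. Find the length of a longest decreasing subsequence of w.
1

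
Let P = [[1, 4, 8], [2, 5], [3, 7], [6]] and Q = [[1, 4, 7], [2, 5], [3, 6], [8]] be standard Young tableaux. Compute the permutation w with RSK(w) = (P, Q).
Reverse the RSK construction: for i from n down to 1, find the cell of Q containing i, remove the entry at that cell from P, and reverse-bump it up through P; the value ejected from row 1 is w(i).

Step i=8: Q has 8 at row 4, column 1; remove 6 from row 4 of P and reverse-bump: 6 enters row 3 and ejects 3; 3 enters row 2 and ejects 2; 2 enters row 1 and ejects 1. So w(8) = 1. P is now [[2, 4, 8], [3, 5], [6, 7]].
Step i=7: Q has 7 at row 1, column 3; remove that cell from P, ejecting 8. So w(7) = 8. P is now [[2, 4], [3, 5], [6, 7]].
Step i=6: Q has 6 at row 3, column 2; remove 7 from row 3 of P and reverse-bump: 7 enters row 2 and ejects 5; 5 enters row 1 and ejects 4. So w(6) = 4. P is now [[2, 5], [3, 7], [6]].
Step i=5: Q has 5 at row 2, column 2; remove 7 from row 2 of P and reverse-bump: 7 enters row 1 and ejects 5. So w(5) = 5. P is now [[2, 7], [3], [6]].
Step i=4: Q has 4 at row 1, column 2; remove that cell from P, ejecting 7. So w(4) = 7. P is now [[2], [3], [6]].
Step i=3: Q has 3 at row 3, column 1; remove 6 from row 3 of P and reverse-bump: 6 enters row 2 and ejects 3; 3 enters row 1 and ejects 2. So w(3) = 2. P is now [[3], [6]].
Step i=2: Q has 2 at row 2, column 1; remove 6 from row 2 of P and reverse-bump: 6 enters row 1 and ejects 3. So w(2) = 3. P is now [[6]].
Step i=1: Q has 1 at row 1, column 1; remove that cell from P, ejecting 6. So w(1) = 6. P is now [].

So w = 6 3 2 7 5 4 8 1.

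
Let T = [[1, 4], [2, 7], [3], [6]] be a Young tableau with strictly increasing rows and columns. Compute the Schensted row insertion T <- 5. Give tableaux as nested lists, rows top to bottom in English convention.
[[1, 4, 5], [2, 7], [3], [6]]

5 is larger than every entry of row 1, so it is appended to row 1. The new tableau is [[1, 4, 5], [2, 7], [3], [6]].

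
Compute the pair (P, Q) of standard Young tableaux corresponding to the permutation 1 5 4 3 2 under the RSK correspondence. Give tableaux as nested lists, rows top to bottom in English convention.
Insert each entry of the permutation into P by Schensted row insertion, recording in Q the position of each new cell.

Insert 1: appended to row 1. P = [[1]].
Insert 5: appended to row 1. P = [[1, 5]].
Insert 4: 4 bumps 5 from row 1; 5 starts row 2. P = [[1, 4], [5]].
Insert 3: 3 bumps 4 from row 1; 4 bumps 5 from row 2; 5 starts row 3. P = [[1, 3], [4], [5]].
Insert 2: 2 bumps 3 from row 1; 3 bumps 4 from row 2; 4 bumps 5 from row 3; 5 starts row 4. P = [[1, 2], [3], [4], [5]].

So P = [[1, 2], [3], [4], [5]], Q = [[1, 2], [3], [4], [5]].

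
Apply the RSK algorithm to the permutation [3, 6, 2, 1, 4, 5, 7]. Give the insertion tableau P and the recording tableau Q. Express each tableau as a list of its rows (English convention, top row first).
Insert each entry of the permutation into P by Schensted row insertion, recording in Q the position of each new cell.

After inserting 3: P = [[3]].
After inserting 6: P = [[3, 6]].
After inserting 2: P = [[2, 6], [3]].
After inserting 1: P = [[1, 6], [2], [3]].
After inserting 4: P = [[1, 4], [2, 6], [3]].
After inserting 5: P = [[1, 4, 5], [2, 6], [3]].
After inserting 7: P = [[1, 4, 5, 7], [2, 6], [3]].

So P = [[1, 4, 5, 7], [2, 6], [3]], Q = [[1, 2, 6, 7], [3, 5], [4]].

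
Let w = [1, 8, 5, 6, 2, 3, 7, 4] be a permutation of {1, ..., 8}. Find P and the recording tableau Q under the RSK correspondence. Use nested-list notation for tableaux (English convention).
Insert each entry of the permutation into P by Schensted row insertion, recording in Q the position of each new cell.

Insert 1: appended to row 1. P = [[1]].
Insert 8: appended to row 1. P = [[1, 8]].
Insert 5: 5 bumps 8 from row 1; 8 starts row 2. P = [[1, 5], [8]].
Insert 6: appended to row 1. P = [[1, 5, 6], [8]].
Insert 2: 2 bumps 5 from row 1; 5 bumps 8 from row 2; 8 starts row 3. P = [[1, 2, 6], [5], [8]].
Insert 3: 3 bumps 6 from row 1; 6 appends to row 2. P = [[1, 2, 3], [5, 6], [8]].
Insert 7: appended to row 1. P = [[1, 2, 3, 7], [5, 6], [8]].
Insert 4: 4 bumps 7 from row 1; 7 appends to row 2. P = [[1, 2, 3, 4], [5, 6, 7], [8]].

So P = [[1, 2, 3, 4], [5, 6, 7], [8]], Q = [[1, 2, 4, 7], [3, 6, 8], [5]].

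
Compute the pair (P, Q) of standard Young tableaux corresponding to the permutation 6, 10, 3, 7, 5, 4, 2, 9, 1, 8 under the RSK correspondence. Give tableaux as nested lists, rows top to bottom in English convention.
P = [[1, 4, 8], [2, 7, 9], [3], [5], [6], [10]], Q = [[1, 2, 8], [3, 4, 10], [5], [6], [7], [9]]

Insert each entry of the permutation into P by Schensted row insertion, recording in Q the position of each new cell.

Insert 6: appended to row 1. P = [[6]].
Insert 10: appended to row 1. P = [[6, 10]].
Insert 3: 3 bumps 6 from row 1; 6 starts row 2. P = [[3, 10], [6]].
Insert 7: 7 bumps 10 from row 1; 10 appends to row 2. P = [[3, 7], [6, 10]].
Insert 5: 5 bumps 7 from row 1; 7 bumps 10 from row 2; 10 starts row 3. P = [[3, 5], [6, 7], [10]].
Insert 4: 4 bumps 5 from row 1; 5 bumps 6 from row 2; 6 bumps 10 from row 3; 10 starts row 4. P = [[3, 4], [5, 7], [6], [10]].
Insert 2: 2 bumps 3 from row 1; 3 bumps 5 from row 2; 5 bumps 6 from row 3; 6 bumps 10 from row 4; 10 starts row 5. P = [[2, 4], [3, 7], [5], [6], [10]].
Insert 9: appended to row 1. P = [[2, 4, 9], [3, 7], [5], [6], [10]].
Insert 1: 1 bumps 2 from row 1; 2 bumps 3 from row 2; 3 bumps 5 from row 3; 5 bumps 6 from row 4; 6 bumps 10 from row 5; 10 starts row 6. P = [[1, 4, 9], [2, 7], [3], [5], [6], [10]].
Insert 8: 8 bumps 9 from row 1; 9 appends to row 2. P = [[1, 4, 8], [2, 7, 9], [3], [5], [6], [10]].

So P = [[1, 4, 8], [2, 7, 9], [3], [5], [6], [10]], Q = [[1, 2, 8], [3, 4, 10], [5], [6], [7], [9]].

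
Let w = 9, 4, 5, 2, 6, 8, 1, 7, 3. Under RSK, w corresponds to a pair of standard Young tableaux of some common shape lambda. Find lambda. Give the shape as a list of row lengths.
RSK row insertion gives P = [[1, 3, 6, 7], [2, 5], [4, 8], [9]], which has shape [4, 2, 2, 1].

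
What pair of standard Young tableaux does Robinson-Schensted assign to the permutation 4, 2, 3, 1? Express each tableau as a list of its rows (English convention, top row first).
P = [[1, 3], [2], [4]], Q = [[1, 3], [2], [4]]

Insert each entry of the permutation into P by Schensted row insertion, recording in Q the position of each new cell.

Insert 4: appended to row 1. P = [[4]].
Insert 2: 2 bumps 4 from row 1; 4 starts row 2. P = [[2], [4]].
Insert 3: appended to row 1. P = [[2, 3], [4]].
Insert 1: 1 bumps 2 from row 1; 2 bumps 4 from row 2; 4 starts row 3. P = [[1, 3], [2], [4]].

So P = [[1, 3], [2], [4]], Q = [[1, 3], [2], [4]].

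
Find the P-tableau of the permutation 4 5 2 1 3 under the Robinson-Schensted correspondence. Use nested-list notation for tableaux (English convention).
Insert 4: appended to row 1. P = [[4]].
Insert 5: appended to row 1. P = [[4, 5]].
Insert 2: 2 bumps 4 from row 1; 4 starts row 2. P = [[2, 5], [4]].
Insert 1: 1 bumps 2 from row 1; 2 bumps 4 from row 2; 4 starts row 3. P = [[1, 5], [2], [4]].
Insert 3: 3 bumps 5 from row 1; 5 appends to row 2. P = [[1, 3], [2, 5], [4]].

So P = [[1, 3], [2, 5], [4]].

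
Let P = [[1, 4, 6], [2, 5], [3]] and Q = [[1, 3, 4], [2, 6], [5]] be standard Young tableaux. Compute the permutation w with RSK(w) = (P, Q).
Reverse the RSK construction: for i from n down to 1, find the cell of Q containing i, remove the entry at that cell from P, and reverse-bump it up through P; the value ejected from row 1 is w(i).

Step i=6: Q has 6 at row 2, column 2; remove 5 from row 2 of P and reverse-bump: 5 enters row 1 and ejects 4. So w(6) = 4. P is now [[1, 5, 6], [2], [3]].
Step i=5: Q has 5 at row 3, column 1; remove 3 from row 3 of P and reverse-bump: 3 enters row 2 and ejects 2; 2 enters row 1 and ejects 1. So w(5) = 1. P is now [[2, 5, 6], [3]].
Step i=4: Q has 4 at row 1, column 3; remove that cell from P, ejecting 6. So w(4) = 6. P is now [[2, 5], [3]].
Step i=3: Q has 3 at row 1, column 2; remove that cell from P, ejecting 5. So w(3) = 5. P is now [[2], [3]].
Step i=2: Q has 2 at row 2, column 1; remove 3 from row 2 of P and reverse-bump: 3 enters row 1 and ejects 2. So w(2) = 2. P is now [[3]].
Step i=1: Q has 1 at row 1, column 1; remove that cell from P, ejecting 3. So w(1) = 3. P is now [].

So w = 3 2 5 6 1 4.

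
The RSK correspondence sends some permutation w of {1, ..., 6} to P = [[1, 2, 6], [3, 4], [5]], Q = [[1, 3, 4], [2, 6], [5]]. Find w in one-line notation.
5 3 4 6 1 2

Reverse the RSK construction: for i from n down to 1, find the cell of Q containing i, remove the entry at that cell from P, and reverse-bump it up through P; the value ejected from row 1 is w(i).

Step i=6: Q has 6 at row 2, column 2; remove 4 from row 2 of P and reverse-bump: 4 enters row 1 and ejects 2. So w(6) = 2. P is now [[1, 4, 6], [3], [5]].
Step i=5: Q has 5 at row 3, column 1; remove 5 from row 3 of P and reverse-bump: 5 enters row 2 and ejects 3; 3 enters row 1 and ejects 1. So w(5) = 1. P is now [[3, 4, 6], [5]].
Step i=4: Q has 4 at row 1, column 3; remove that cell from P, ejecting 6. So w(4) = 6. P is now [[3, 4], [5]].
Step i=3: Q has 3 at row 1, column 2; remove that cell from P, ejecting 4. So w(3) = 4. P is now [[3], [5]].
Step i=2: Q has 2 at row 2, column 1; remove 5 from row 2 of P and reverse-bump: 5 enters row 1 and ejects 3. So w(2) = 3. P is now [[5]].
Step i=1: Q has 1 at row 1, column 1; remove that cell from P, ejecting 5. So w(1) = 5. P is now [].

So w = 5 3 4 6 1 2.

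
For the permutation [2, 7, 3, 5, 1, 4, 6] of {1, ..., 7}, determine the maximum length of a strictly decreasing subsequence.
3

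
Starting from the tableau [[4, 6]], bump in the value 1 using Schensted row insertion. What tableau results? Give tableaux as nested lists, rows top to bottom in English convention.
[[1, 6], [4]]

In row 1, 1 replaces 4 (the leftmost entry greater than 1); 4 is bumped to row 2. 4 starts a new row 2. The new tableau is [[1, 6], [4]].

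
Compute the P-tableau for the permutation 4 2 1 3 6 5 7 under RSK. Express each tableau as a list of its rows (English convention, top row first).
Insert 4: appended to row 1. P = [[4]].
Insert 2: 2 bumps 4 from row 1; 4 starts row 2. P = [[2], [4]].
Insert 1: 1 bumps 2 from row 1; 2 bumps 4 from row 2; 4 starts row 3. P = [[1], [2], [4]].
Insert 3: appended to row 1. P = [[1, 3], [2], [4]].
Insert 6: appended to row 1. P = [[1, 3, 6], [2], [4]].
Insert 5: 5 bumps 6 from row 1; 6 appends to row 2. P = [[1, 3, 5], [2, 6], [4]].
Insert 7: appended to row 1. P = [[1, 3, 5, 7], [2, 6], [4]].

So P = [[1, 3, 5, 7], [2, 6], [4]].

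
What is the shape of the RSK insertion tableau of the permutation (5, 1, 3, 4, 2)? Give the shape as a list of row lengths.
Row-insert each entry into an empty tableau.

After inserting 5: P = [[5]].
After inserting 1: P = [[1], [5]].
After inserting 3: P = [[1, 3], [5]].
After inserting 4: P = [[1, 3, 4], [5]].
After inserting 2: P = [[1, 2, 4], [3], [5]].

The final insertion tableau P = [[1, 2, 4], [3], [5]] has shape [3, 1, 1].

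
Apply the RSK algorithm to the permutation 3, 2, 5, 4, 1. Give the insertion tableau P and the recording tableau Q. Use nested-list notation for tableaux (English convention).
P = [[1, 4], [2, 5], [3]], Q = [[1, 3], [2, 4], [5]]

Insert each entry of the permutation into P by Schensted row insertion, recording in Q the position of each new cell.

After inserting 3: P = [[3]].
After inserting 2: P = [[2], [3]].
After inserting 5: P = [[2, 5], [3]].
After inserting 4: P = [[2, 4], [3, 5]].
After inserting 1: P = [[1, 4], [2, 5], [3]].

So P = [[1, 4], [2, 5], [3]], Q = [[1, 3], [2, 4], [5]].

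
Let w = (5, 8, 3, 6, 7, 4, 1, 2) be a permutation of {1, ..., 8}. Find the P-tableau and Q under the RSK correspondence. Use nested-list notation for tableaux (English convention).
P = [[1, 2, 7], [3, 4], [5, 6], [8]], Q = [[1, 2, 5], [3, 4], [6, 8], [7]]

Insert each entry of the permutation into P by Schensted row insertion, recording in Q the position of each new cell.

Insert 5: appended to row 1. P = [[5]].
Insert 8: appended to row 1. P = [[5, 8]].
Insert 3: 3 bumps 5 from row 1; 5 starts row 2. P = [[3, 8], [5]].
Insert 6: 6 bumps 8 from row 1; 8 appends to row 2. P = [[3, 6], [5, 8]].
Insert 7: appended to row 1. P = [[3, 6, 7], [5, 8]].
Insert 4: 4 bumps 6 from row 1; 6 bumps 8 from row 2; 8 starts row 3. P = [[3, 4, 7], [5, 6], [8]].
Insert 1: 1 bumps 3 from row 1; 3 bumps 5 from row 2; 5 bumps 8 from row 3; 8 starts row 4. P = [[1, 4, 7], [3, 6], [5], [8]].
Insert 2: 2 bumps 4 from row 1; 4 bumps 6 from row 2; 6 appends to row 3. P = [[1, 2, 7], [3, 4], [5, 6], [8]].

So P = [[1, 2, 7], [3, 4], [5, 6], [8]], Q = [[1, 2, 5], [3, 4], [6, 8], [7]].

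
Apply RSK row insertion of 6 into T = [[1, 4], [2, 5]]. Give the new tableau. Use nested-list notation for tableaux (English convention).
6 is larger than every entry of row 1, so it is appended to row 1. The new tableau is [[1, 4, 6], [2, 5]].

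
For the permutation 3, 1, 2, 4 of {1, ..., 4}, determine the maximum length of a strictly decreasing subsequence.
2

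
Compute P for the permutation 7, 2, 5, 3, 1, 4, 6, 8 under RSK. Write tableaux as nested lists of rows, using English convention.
After inserting 7: P = [[7]].
After inserting 2: P = [[2], [7]].
After inserting 5: P = [[2, 5], [7]].
After inserting 3: P = [[2, 3], [5], [7]].
After inserting 1: P = [[1, 3], [2], [5], [7]].
After inserting 4: P = [[1, 3, 4], [2], [5], [7]].
After inserting 6: P = [[1, 3, 4, 6], [2], [5], [7]].
After inserting 8: P = [[1, 3, 4, 6, 8], [2], [5], [7]].

So P = [[1, 3, 4, 6, 8], [2], [5], [7]].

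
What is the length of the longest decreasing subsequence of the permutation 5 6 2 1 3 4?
3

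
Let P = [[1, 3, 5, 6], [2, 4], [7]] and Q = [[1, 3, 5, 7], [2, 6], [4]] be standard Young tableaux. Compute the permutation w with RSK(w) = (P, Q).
7 2 4 1 5 3 6

Reverse the RSK construction: for i from n down to 1, find the cell of Q containing i, remove the entry at that cell from P, and reverse-bump it up through P; the value ejected from row 1 is w(i).

Step i=7: Q has 7 at row 1, column 4; remove that cell from P, ejecting 6. So w(7) = 6. P is now [[1, 3, 5], [2, 4], [7]].
Step i=6: Q has 6 at row 2, column 2; remove 4 from row 2 of P and reverse-bump: 4 enters row 1 and ejects 3. So w(6) = 3. P is now [[1, 4, 5], [2], [7]].
Step i=5: Q has 5 at row 1, column 3; remove that cell from P, ejecting 5. So w(5) = 5. P is now [[1, 4], [2], [7]].
Step i=4: Q has 4 at row 3, column 1; remove 7 from row 3 of P and reverse-bump: 7 enters row 2 and ejects 2; 2 enters row 1 and ejects 1. So w(4) = 1. P is now [[2, 4], [7]].
Step i=3: Q has 3 at row 1, column 2; remove that cell from P, ejecting 4. So w(3) = 4. P is now [[2], [7]].
Step i=2: Q has 2 at row 2, column 1; remove 7 from row 2 of P and reverse-bump: 7 enters row 1 and ejects 2. So w(2) = 2. P is now [[7]].
Step i=1: Q has 1 at row 1, column 1; remove that cell from P, ejecting 7. So w(1) = 7. P is now [].

So w = 7 2 4 1 5 3 6.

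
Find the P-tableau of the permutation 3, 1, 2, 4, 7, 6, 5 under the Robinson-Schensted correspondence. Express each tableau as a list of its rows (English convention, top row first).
Insert 3: appended to row 1. P = [[3]].
Insert 1: 1 bumps 3 from row 1; 3 starts row 2. P = [[1], [3]].
Insert 2: appended to row 1. P = [[1, 2], [3]].
Insert 4: appended to row 1. P = [[1, 2, 4], [3]].
Insert 7: appended to row 1. P = [[1, 2, 4, 7], [3]].
Insert 6: 6 bumps 7 from row 1; 7 appends to row 2. P = [[1, 2, 4, 6], [3, 7]].
Insert 5: 5 bumps 6 from row 1; 6 bumps 7 from row 2; 7 starts row 3. P = [[1, 2, 4, 5], [3, 6], [7]].

So P = [[1, 2, 4, 5], [3, 6], [7]].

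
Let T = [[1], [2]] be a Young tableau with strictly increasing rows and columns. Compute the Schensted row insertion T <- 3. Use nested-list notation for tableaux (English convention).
3 is larger than every entry of row 1, so it is appended to row 1. The new tableau is [[1, 3], [2]].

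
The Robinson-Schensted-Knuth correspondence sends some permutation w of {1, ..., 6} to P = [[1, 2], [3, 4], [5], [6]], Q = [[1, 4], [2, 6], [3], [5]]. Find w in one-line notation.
6 5 3 4 1 2

Reverse RSK: for i = n, n-1, ..., 1, locate i in Q, remove the corresponding corner cell from P, and reverse-bump its entry up through P; the value ejected from row 1 is w(i).

So w = 6 5 3 4 1 2.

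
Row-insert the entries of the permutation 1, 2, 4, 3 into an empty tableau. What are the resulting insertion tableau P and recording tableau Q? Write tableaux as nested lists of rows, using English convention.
P = [[1, 2, 3], [4]], Q = [[1, 2, 3], [4]]

Insert each entry of the permutation into P by Schensted row insertion, recording in Q the position of each new cell.

Insert 1: appended to row 1. P = [[1]], Q = [[1]].
Insert 2: appended to row 1. P = [[1, 2]], Q = [[1, 2]].
Insert 4: appended to row 1. P = [[1, 2, 4]], Q = [[1, 2, 3]].
Insert 3: 3 bumps 4 from row 1; 4 starts row 2. P = [[1, 2, 3], [4]], Q = [[1, 2, 3], [4]].

So P = [[1, 2, 3], [4]], Q = [[1, 2, 3], [4]].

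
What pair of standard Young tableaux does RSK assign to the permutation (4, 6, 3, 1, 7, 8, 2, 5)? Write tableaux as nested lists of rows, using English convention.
Insert each entry of the permutation into P by Schensted row insertion, recording in Q the position of each new cell.

Insert 4: appended to row 1. P = [[4]].
Insert 6: appended to row 1. P = [[4, 6]].
Insert 3: 3 bumps 4 from row 1; 4 starts row 2. P = [[3, 6], [4]].
Insert 1: 1 bumps 3 from row 1; 3 bumps 4 from row 2; 4 starts row 3. P = [[1, 6], [3], [4]].
Insert 7: appended to row 1. P = [[1, 6, 7], [3], [4]].
Insert 8: appended to row 1. P = [[1, 6, 7, 8], [3], [4]].
Insert 2: 2 bumps 6 from row 1; 6 appends to row 2. P = [[1, 2, 7, 8], [3, 6], [4]].
Insert 5: 5 bumps 7 from row 1; 7 appends to row 2. P = [[1, 2, 5, 8], [3, 6, 7], [4]].

So P = [[1, 2, 5, 8], [3, 6, 7], [4]], Q = [[1, 2, 5, 6], [3, 7, 8], [4]].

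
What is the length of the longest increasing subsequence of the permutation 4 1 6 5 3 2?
2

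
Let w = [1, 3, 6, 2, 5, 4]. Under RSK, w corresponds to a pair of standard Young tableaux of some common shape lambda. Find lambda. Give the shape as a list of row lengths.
[3, 2, 1]

Row-insert each entry into an empty tableau.

After inserting 1: P = [[1]].
After inserting 3: P = [[1, 3]].
After inserting 6: P = [[1, 3, 6]].
After inserting 2: P = [[1, 2, 6], [3]].
After inserting 5: P = [[1, 2, 5], [3, 6]].
After inserting 4: P = [[1, 2, 4], [3, 5], [6]].

The final insertion tableau P = [[1, 2, 4], [3, 5], [6]] has shape [3, 2, 1].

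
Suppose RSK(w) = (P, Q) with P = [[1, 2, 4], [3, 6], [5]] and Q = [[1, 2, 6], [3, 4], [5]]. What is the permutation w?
Reverse the RSK construction: for i from n down to 1, find the cell of Q containing i, remove the entry at that cell from P, and reverse-bump it up through P; the value ejected from row 1 is w(i).

Step i=6: Q has 6 at row 1, column 3; remove that cell from P, ejecting 4. So w(6) = 4. P is now [[1, 2], [3, 6], [5]].
Step i=5: Q has 5 at row 3, column 1; remove 5 from row 3 of P and reverse-bump: 5 enters row 2 and ejects 3; 3 enters row 1 and ejects 2. So w(5) = 2. P is now [[1, 3], [5, 6]].
Step i=4: Q has 4 at row 2, column 2; remove 6 from row 2 of P and reverse-bump: 6 enters row 1 and ejects 3. So w(4) = 3. P is now [[1, 6], [5]].
Step i=3: Q has 3 at row 2, column 1; remove 5 from row 2 of P and reverse-bump: 5 enters row 1 and ejects 1. So w(3) = 1. P is now [[5, 6]].
Step i=2: Q has 2 at row 1, column 2; remove that cell from P, ejecting 6. So w(2) = 6. P is now [[5]].
Step i=1: Q has 1 at row 1, column 1; remove that cell from P, ejecting 5. So w(1) = 5. P is now [].

So w = 5 6 1 3 2 4.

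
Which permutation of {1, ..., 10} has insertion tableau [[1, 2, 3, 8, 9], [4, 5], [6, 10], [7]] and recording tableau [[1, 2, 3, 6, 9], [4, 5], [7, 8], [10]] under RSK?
Reverse the RSK construction: for i from n down to 1, find the cell of Q containing i, remove the entry at that cell from P, and reverse-bump it up through P; the value ejected from row 1 is w(i).

Step i=10: Q has 10 at row 4, column 1; remove 7 from row 4 of P and reverse-bump: 7 enters row 3 and ejects 6; 6 enters row 2 and ejects 5; 5 enters row 1 and ejects 3. So w(10) = 3. P is now [[1, 2, 5, 8, 9], [4, 6], [7, 10]].
Step i=9: Q has 9 at row 1, column 5; remove that cell from P, ejecting 9. So w(9) = 9. P is now [[1, 2, 5, 8], [4, 6], [7, 10]].
Step i=8: Q has 8 at row 3, column 2; remove 10 from row 3 of P and reverse-bump: 10 enters row 2 and ejects 6; 6 enters row 1 and ejects 5. So w(8) = 5. P is now [[1, 2, 6, 8], [4, 10], [7]].
Step i=7: Q has 7 at row 3, column 1; remove 7 from row 3 of P and reverse-bump: 7 enters row 2 and ejects 4; 4 enters row 1 and ejects 2. So w(7) = 2. P is now [[1, 4, 6, 8], [7, 10]].
Step i=6: Q has 6 at row 1, column 4; remove that cell from P, ejecting 8. So w(6) = 8. P is now [[1, 4, 6], [7, 10]].
Step i=5: Q has 5 at row 2, column 2; remove 10 from row 2 of P and reverse-bump: 10 enters row 1 and ejects 6. So w(5) = 6. P is now [[1, 4, 10], [7]].
Step i=4: Q has 4 at row 2, column 1; remove 7 from row 2 of P and reverse-bump: 7 enters row 1 and ejects 4. So w(4) = 4. P is now [[1, 7, 10]].
Step i=3: Q has 3 at row 1, column 3; remove that cell from P, ejecting 10. So w(3) = 10. P is now [[1, 7]].
Step i=2: Q has 2 at row 1, column 2; remove that cell from P, ejecting 7. So w(2) = 7. P is now [[1]].
Step i=1: Q has 1 at row 1, column 1; remove that cell from P, ejecting 1. So w(1) = 1. P is now [].

So w = 1 7 10 4 6 8 2 5 9 3.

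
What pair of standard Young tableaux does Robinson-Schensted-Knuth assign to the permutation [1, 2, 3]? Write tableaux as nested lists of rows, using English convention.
P = [[1, 2, 3]], Q = [[1, 2, 3]]

Insert each entry of the permutation into P by Schensted row insertion, recording in Q the position of each new cell.

Insert 1: appended to row 1. P = [[1]].
Insert 2: appended to row 1. P = [[1, 2]].
Insert 3: appended to row 1. P = [[1, 2, 3]].

So P = [[1, 2, 3]], Q = [[1, 2, 3]].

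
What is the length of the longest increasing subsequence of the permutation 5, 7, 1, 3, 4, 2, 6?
4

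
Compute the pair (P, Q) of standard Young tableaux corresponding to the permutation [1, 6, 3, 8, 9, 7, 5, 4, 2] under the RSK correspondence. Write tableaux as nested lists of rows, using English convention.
Insert each entry of the permutation into P by Schensted row insertion, recording in Q the position of each new cell.

Insert 1: appended to row 1. P = [[1]].
Insert 6: appended to row 1. P = [[1, 6]].
Insert 3: 3 bumps 6 from row 1; 6 starts row 2. P = [[1, 3], [6]].
Insert 8: appended to row 1. P = [[1, 3, 8], [6]].
Insert 9: appended to row 1. P = [[1, 3, 8, 9], [6]].
Insert 7: 7 bumps 8 from row 1; 8 appends to row 2. P = [[1, 3, 7, 9], [6, 8]].
Insert 5: 5 bumps 7 from row 1; 7 bumps 8 from row 2; 8 starts row 3. P = [[1, 3, 5, 9], [6, 7], [8]].
Insert 4: 4 bumps 5 from row 1; 5 bumps 6 from row 2; 6 bumps 8 from row 3; 8 starts row 4. P = [[1, 3, 4, 9], [5, 7], [6], [8]].
Insert 2: 2 bumps 3 from row 1; 3 bumps 5 from row 2; 5 bumps 6 from row 3; 6 bumps 8 from row 4; 8 starts row 5. P = [[1, 2, 4, 9], [3, 7], [5], [6], [8]].

So P = [[1, 2, 4, 9], [3, 7], [5], [6], [8]], Q = [[1, 2, 4, 5], [3, 6], [7], [8], [9]].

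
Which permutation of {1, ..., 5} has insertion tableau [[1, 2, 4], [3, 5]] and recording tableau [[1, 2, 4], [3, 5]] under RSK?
Reverse RSK: for i = n, n-1, ..., 1, locate i in Q, remove the corresponding corner cell from P, and reverse-bump its entry up through P; the value ejected from row 1 is w(i).

So w = 1 3 2 5 4.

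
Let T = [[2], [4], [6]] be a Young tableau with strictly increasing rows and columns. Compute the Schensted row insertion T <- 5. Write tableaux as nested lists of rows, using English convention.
[[2, 5], [4], [6]]

5 is larger than every entry of row 1, so it is appended to row 1. The new tableau is [[2, 5], [4], [6]].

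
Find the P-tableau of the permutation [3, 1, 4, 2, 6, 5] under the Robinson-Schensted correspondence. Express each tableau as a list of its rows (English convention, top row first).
Insert 3: appended to row 1. P = [[3]].
Insert 1: 1 bumps 3 from row 1; 3 starts row 2. P = [[1], [3]].
Insert 4: appended to row 1. P = [[1, 4], [3]].
Insert 2: 2 bumps 4 from row 1; 4 appends to row 2. P = [[1, 2], [3, 4]].
Insert 6: appended to row 1. P = [[1, 2, 6], [3, 4]].
Insert 5: 5 bumps 6 from row 1; 6 appends to row 2. P = [[1, 2, 5], [3, 4, 6]].

So P = [[1, 2, 5], [3, 4, 6]].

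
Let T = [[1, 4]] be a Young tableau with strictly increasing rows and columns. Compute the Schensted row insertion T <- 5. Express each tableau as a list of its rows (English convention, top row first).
5 is larger than every entry of row 1, so it is appended to row 1. The new tableau is [[1, 4, 5]].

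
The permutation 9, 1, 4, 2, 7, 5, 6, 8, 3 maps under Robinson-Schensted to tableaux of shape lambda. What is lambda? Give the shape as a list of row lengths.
Row-insert each entry into an empty tableau.

After inserting 9: P = [[9]].
After inserting 1: P = [[1], [9]].
After inserting 4: P = [[1, 4], [9]].
After inserting 2: P = [[1, 2], [4], [9]].
After inserting 7: P = [[1, 2, 7], [4], [9]].
After inserting 5: P = [[1, 2, 5], [4, 7], [9]].
After inserting 6: P = [[1, 2, 5, 6], [4, 7], [9]].
After inserting 8: P = [[1, 2, 5, 6, 8], [4, 7], [9]].
After inserting 3: P = [[1, 2, 3, 6, 8], [4, 5], [7], [9]].

The final insertion tableau P = [[1, 2, 3, 6, 8], [4, 5], [7], [9]] has shape [5, 2, 1, 1].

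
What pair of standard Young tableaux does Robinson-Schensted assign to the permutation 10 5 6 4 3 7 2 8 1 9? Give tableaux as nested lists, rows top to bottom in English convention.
Insert each entry of the permutation into P by Schensted row insertion, recording in Q the position of each new cell.

After inserting 10: P = [[10]].
After inserting 5: P = [[5], [10]].
After inserting 6: P = [[5, 6], [10]].
After inserting 4: P = [[4, 6], [5], [10]].
After inserting 3: P = [[3, 6], [4], [5], [10]].
After inserting 7: P = [[3, 6, 7], [4], [5], [10]].
After inserting 2: P = [[2, 6, 7], [3], [4], [5], [10]].
After inserting 8: P = [[2, 6, 7, 8], [3], [4], [5], [10]].
After inserting 1: P = [[1, 6, 7, 8], [2], [3], [4], [5], [10]].
After inserting 9: P = [[1, 6, 7, 8, 9], [2], [3], [4], [5], [10]].

So P = [[1, 6, 7, 8, 9], [2], [3], [4], [5], [10]], Q = [[1, 3, 6, 8, 10], [2], [4], [5], [7], [9]].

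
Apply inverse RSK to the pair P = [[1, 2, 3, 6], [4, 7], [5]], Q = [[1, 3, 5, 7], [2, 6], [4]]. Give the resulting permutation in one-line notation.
5 1 4 2 7 3 6

Reverse the RSK construction: for i from n down to 1, find the cell of Q containing i, remove the entry at that cell from P, and reverse-bump it up through P; the value ejected from row 1 is w(i).

Step i=7: Q has 7 at row 1, column 4; remove that cell from P, ejecting 6. So w(7) = 6. P is now [[1, 2, 3], [4, 7], [5]].
Step i=6: Q has 6 at row 2, column 2; remove 7 from row 2 of P and reverse-bump: 7 enters row 1 and ejects 3. So w(6) = 3. P is now [[1, 2, 7], [4], [5]].
Step i=5: Q has 5 at row 1, column 3; remove that cell from P, ejecting 7. So w(5) = 7. P is now [[1, 2], [4], [5]].
Step i=4: Q has 4 at row 3, column 1; remove 5 from row 3 of P and reverse-bump: 5 enters row 2 and ejects 4; 4 enters row 1 and ejects 2. So w(4) = 2. P is now [[1, 4], [5]].
Step i=3: Q has 3 at row 1, column 2; remove that cell from P, ejecting 4. So w(3) = 4. P is now [[1], [5]].
Step i=2: Q has 2 at row 2, column 1; remove 5 from row 2 of P and reverse-bump: 5 enters row 1 and ejects 1. So w(2) = 1. P is now [[5]].
Step i=1: Q has 1 at row 1, column 1; remove that cell from P, ejecting 5. So w(1) = 5. P is now [].

So w = 5 1 4 2 7 3 6.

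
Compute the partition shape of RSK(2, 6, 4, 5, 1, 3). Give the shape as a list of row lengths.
RSK row insertion gives P = [[1, 3, 5], [2, 4], [6]], which has shape [3, 2, 1].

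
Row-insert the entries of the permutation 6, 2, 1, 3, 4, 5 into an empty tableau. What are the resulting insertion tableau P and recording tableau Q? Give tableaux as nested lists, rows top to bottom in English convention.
P = [[1, 3, 4, 5], [2], [6]], Q = [[1, 4, 5, 6], [2], [3]]

Insert each entry of the permutation into P by Schensted row insertion, recording in Q the position of each new cell.

Insert 6: appended to row 1. P = [[6]].
Insert 2: 2 bumps 6 from row 1; 6 starts row 2. P = [[2], [6]].
Insert 1: 1 bumps 2 from row 1; 2 bumps 6 from row 2; 6 starts row 3. P = [[1], [2], [6]].
Insert 3: appended to row 1. P = [[1, 3], [2], [6]].
Insert 4: appended to row 1. P = [[1, 3, 4], [2], [6]].
Insert 5: appended to row 1. P = [[1, 3, 4, 5], [2], [6]].

So P = [[1, 3, 4, 5], [2], [6]], Q = [[1, 4, 5, 6], [2], [3]].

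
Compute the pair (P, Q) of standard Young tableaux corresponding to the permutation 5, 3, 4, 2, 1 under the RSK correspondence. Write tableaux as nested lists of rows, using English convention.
Insert each entry of the permutation into P by Schensted row insertion, recording in Q the position of each new cell.

Insert 5: appended to row 1. P = [[5]], Q = [[1]].
Insert 3: 3 bumps 5 from row 1; 5 starts row 2. P = [[3], [5]], Q = [[1], [2]].
Insert 4: appended to row 1. P = [[3, 4], [5]], Q = [[1, 3], [2]].
Insert 2: 2 bumps 3 from row 1; 3 bumps 5 from row 2; 5 starts row 3. P = [[2, 4], [3], [5]], Q = [[1, 3], [2], [4]].
Insert 1: 1 bumps 2 from row 1; 2 bumps 3 from row 2; 3 bumps 5 from row 3; 5 starts row 4. P = [[1, 4], [2], [3], [5]], Q = [[1, 3], [2], [4], [5]].

So P = [[1, 4], [2], [3], [5]], Q = [[1, 3], [2], [4], [5]].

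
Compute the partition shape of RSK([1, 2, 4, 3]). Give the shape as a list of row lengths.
Row-insert each entry into an empty tableau.

After inserting 1: P = [[1]].
After inserting 2: P = [[1, 2]].
After inserting 4: P = [[1, 2, 4]].
After inserting 3: P = [[1, 2, 3], [4]].

The final insertion tableau P = [[1, 2, 3], [4]] has shape [3, 1].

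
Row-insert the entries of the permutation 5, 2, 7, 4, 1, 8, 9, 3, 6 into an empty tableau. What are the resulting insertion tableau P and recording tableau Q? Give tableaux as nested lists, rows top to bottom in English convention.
Insert each entry of the permutation into P by Schensted row insertion, recording in Q the position of each new cell.

Insert 5: appended to row 1. P = [[5]].
Insert 2: 2 bumps 5 from row 1; 5 starts row 2. P = [[2], [5]].
Insert 7: appended to row 1. P = [[2, 7], [5]].
Insert 4: 4 bumps 7 from row 1; 7 appends to row 2. P = [[2, 4], [5, 7]].
Insert 1: 1 bumps 2 from row 1; 2 bumps 5 from row 2; 5 starts row 3. P = [[1, 4], [2, 7], [5]].
Insert 8: appended to row 1. P = [[1, 4, 8], [2, 7], [5]].
Insert 9: appended to row 1. P = [[1, 4, 8, 9], [2, 7], [5]].
Insert 3: 3 bumps 4 from row 1; 4 bumps 7 from row 2; 7 appends to row 3. P = [[1, 3, 8, 9], [2, 4], [5, 7]].
Insert 6: 6 bumps 8 from row 1; 8 appends to row 2. P = [[1, 3, 6, 9], [2, 4, 8], [5, 7]].

So P = [[1, 3, 6, 9], [2, 4, 8], [5, 7]], Q = [[1, 3, 6, 7], [2, 4, 9], [5, 8]].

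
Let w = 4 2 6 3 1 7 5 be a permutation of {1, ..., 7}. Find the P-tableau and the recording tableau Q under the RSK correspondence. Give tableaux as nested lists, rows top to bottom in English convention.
P = [[1, 3, 5], [2, 6, 7], [4]], Q = [[1, 3, 6], [2, 4, 7], [5]]

Insert each entry of the permutation into P by Schensted row insertion, recording in Q the position of each new cell.

Insert 4: appended to row 1. P = [[4]], Q = [[1]].
Insert 2: 2 bumps 4 from row 1; 4 starts row 2. P = [[2], [4]], Q = [[1], [2]].
Insert 6: appended to row 1. P = [[2, 6], [4]], Q = [[1, 3], [2]].
Insert 3: 3 bumps 6 from row 1; 6 appends to row 2. P = [[2, 3], [4, 6]], Q = [[1, 3], [2, 4]].
Insert 1: 1 bumps 2 from row 1; 2 bumps 4 from row 2; 4 starts row 3. P = [[1, 3], [2, 6], [4]], Q = [[1, 3], [2, 4], [5]].
Insert 7: appended to row 1. P = [[1, 3, 7], [2, 6], [4]], Q = [[1, 3, 6], [2, 4], [5]].
Insert 5: 5 bumps 7 from row 1; 7 appends to row 2. P = [[1, 3, 5], [2, 6, 7], [4]], Q = [[1, 3, 6], [2, 4, 7], [5]].

So P = [[1, 3, 5], [2, 6, 7], [4]], Q = [[1, 3, 6], [2, 4, 7], [5]].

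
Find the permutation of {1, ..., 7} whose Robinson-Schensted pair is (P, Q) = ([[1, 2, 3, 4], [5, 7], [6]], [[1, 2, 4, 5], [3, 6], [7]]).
1 6 2 3 7 5 4

Reverse the RSK construction: for i from n down to 1, find the cell of Q containing i, remove the entry at that cell from P, and reverse-bump it up through P; the value ejected from row 1 is w(i).

Step i=7: Q has 7 at row 3, column 1; remove 6 from row 3 of P and reverse-bump: 6 enters row 2 and ejects 5; 5 enters row 1 and ejects 4. So w(7) = 4. P is now [[1, 2, 3, 5], [6, 7]].
Step i=6: Q has 6 at row 2, column 2; remove 7 from row 2 of P and reverse-bump: 7 enters row 1 and ejects 5. So w(6) = 5. P is now [[1, 2, 3, 7], [6]].
Step i=5: Q has 5 at row 1, column 4; remove that cell from P, ejecting 7. So w(5) = 7. P is now [[1, 2, 3], [6]].
Step i=4: Q has 4 at row 1, column 3; remove that cell from P, ejecting 3. So w(4) = 3. P is now [[1, 2], [6]].
Step i=3: Q has 3 at row 2, column 1; remove 6 from row 2 of P and reverse-bump: 6 enters row 1 and ejects 2. So w(3) = 2. P is now [[1, 6]].
Step i=2: Q has 2 at row 1, column 2; remove that cell from P, ejecting 6. So w(2) = 6. P is now [[1]].
Step i=1: Q has 1 at row 1, column 1; remove that cell from P, ejecting 1. So w(1) = 1. P is now [].

So w = 1 6 2 3 7 5 4.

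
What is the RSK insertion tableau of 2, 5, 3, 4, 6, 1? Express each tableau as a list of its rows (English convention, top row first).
P = [[1, 3, 4, 6], [2], [5]]

Insert 2: appended to row 1. P = [[2]].
Insert 5: appended to row 1. P = [[2, 5]].
Insert 3: 3 bumps 5 from row 1; 5 starts row 2. P = [[2, 3], [5]].
Insert 4: appended to row 1. P = [[2, 3, 4], [5]].
Insert 6: appended to row 1. P = [[2, 3, 4, 6], [5]].
Insert 1: 1 bumps 2 from row 1; 2 bumps 5 from row 2; 5 starts row 3. P = [[1, 3, 4, 6], [2], [5]].

So P = [[1, 3, 4, 6], [2], [5]].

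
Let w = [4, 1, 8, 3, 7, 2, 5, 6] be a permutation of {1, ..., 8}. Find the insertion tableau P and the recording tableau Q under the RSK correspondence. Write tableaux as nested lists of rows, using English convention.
P = [[1, 2, 5, 6], [3, 7], [4, 8]], Q = [[1, 3, 5, 8], [2, 4], [6, 7]]

Insert each entry of the permutation into P by Schensted row insertion, recording in Q the position of each new cell.

Insert 4: appended to row 1. P = [[4]].
Insert 1: 1 bumps 4 from row 1; 4 starts row 2. P = [[1], [4]].
Insert 8: appended to row 1. P = [[1, 8], [4]].
Insert 3: 3 bumps 8 from row 1; 8 appends to row 2. P = [[1, 3], [4, 8]].
Insert 7: appended to row 1. P = [[1, 3, 7], [4, 8]].
Insert 2: 2 bumps 3 from row 1; 3 bumps 4 from row 2; 4 starts row 3. P = [[1, 2, 7], [3, 8], [4]].
Insert 5: 5 bumps 7 from row 1; 7 bumps 8 from row 2; 8 appends to row 3. P = [[1, 2, 5], [3, 7], [4, 8]].
Insert 6: appended to row 1. P = [[1, 2, 5, 6], [3, 7], [4, 8]].

So P = [[1, 2, 5, 6], [3, 7], [4, 8]], Q = [[1, 3, 5, 8], [2, 4], [6, 7]].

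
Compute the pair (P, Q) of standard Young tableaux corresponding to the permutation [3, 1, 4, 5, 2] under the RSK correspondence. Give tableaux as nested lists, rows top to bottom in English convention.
P = [[1, 2, 5], [3, 4]], Q = [[1, 3, 4], [2, 5]]

Insert each entry of the permutation into P by Schensted row insertion, recording in Q the position of each new cell.

After inserting 3: P = [[3]].
After inserting 1: P = [[1], [3]].
After inserting 4: P = [[1, 4], [3]].
After inserting 5: P = [[1, 4, 5], [3]].
After inserting 2: P = [[1, 2, 5], [3, 4]].

So P = [[1, 2, 5], [3, 4]], Q = [[1, 3, 4], [2, 5]].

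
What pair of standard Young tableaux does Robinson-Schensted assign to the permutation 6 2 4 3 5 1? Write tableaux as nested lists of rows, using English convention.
Insert each entry of the permutation into P by Schensted row insertion, recording in Q the position of each new cell.

Insert 6: appended to row 1. P = [[6]], Q = [[1]].
Insert 2: 2 bumps 6 from row 1; 6 starts row 2. P = [[2], [6]], Q = [[1], [2]].
Insert 4: appended to row 1. P = [[2, 4], [6]], Q = [[1, 3], [2]].
Insert 3: 3 bumps 4 from row 1; 4 bumps 6 from row 2; 6 starts row 3. P = [[2, 3], [4], [6]], Q = [[1, 3], [2], [4]].
Insert 5: appended to row 1. P = [[2, 3, 5], [4], [6]], Q = [[1, 3, 5], [2], [4]].
Insert 1: 1 bumps 2 from row 1; 2 bumps 4 from row 2; 4 bumps 6 from row 3; 6 starts row 4. P = [[1, 3, 5], [2], [4], [6]], Q = [[1, 3, 5], [2], [4], [6]].

So P = [[1, 3, 5], [2], [4], [6]], Q = [[1, 3, 5], [2], [4], [6]].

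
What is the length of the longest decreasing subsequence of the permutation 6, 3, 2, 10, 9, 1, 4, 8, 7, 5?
5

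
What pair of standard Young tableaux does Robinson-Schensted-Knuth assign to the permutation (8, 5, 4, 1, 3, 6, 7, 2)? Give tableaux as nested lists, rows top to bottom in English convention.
Insert each entry of the permutation into P by Schensted row insertion, recording in Q the position of each new cell.

Insert 8: appended to row 1. P = [[8]].
Insert 5: 5 bumps 8 from row 1; 8 starts row 2. P = [[5], [8]].
Insert 4: 4 bumps 5 from row 1; 5 bumps 8 from row 2; 8 starts row 3. P = [[4], [5], [8]].
Insert 1: 1 bumps 4 from row 1; 4 bumps 5 from row 2; 5 bumps 8 from row 3; 8 starts row 4. P = [[1], [4], [5], [8]].
Insert 3: appended to row 1. P = [[1, 3], [4], [5], [8]].
Insert 6: appended to row 1. P = [[1, 3, 6], [4], [5], [8]].
Insert 7: appended to row 1. P = [[1, 3, 6, 7], [4], [5], [8]].
Insert 2: 2 bumps 3 from row 1; 3 bumps 4 from row 2; 4 bumps 5 from row 3; 5 bumps 8 from row 4; 8 starts row 5. P = [[1, 2, 6, 7], [3], [4], [5], [8]].

So P = [[1, 2, 6, 7], [3], [4], [5], [8]], Q = [[1, 5, 6, 7], [2], [3], [4], [8]].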